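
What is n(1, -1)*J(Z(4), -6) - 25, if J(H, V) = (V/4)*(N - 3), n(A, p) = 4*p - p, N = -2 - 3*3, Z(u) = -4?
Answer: -88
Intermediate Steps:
N = -11 (N = -2 - 9 = -11)
n(A, p) = 3*p
J(H, V) = -7*V/2 (J(H, V) = (V/4)*(-11 - 3) = (V*(¼))*(-14) = (V/4)*(-14) = -7*V/2)
n(1, -1)*J(Z(4), -6) - 25 = (3*(-1))*(-7/2*(-6)) - 25 = -3*21 - 25 = -63 - 25 = -88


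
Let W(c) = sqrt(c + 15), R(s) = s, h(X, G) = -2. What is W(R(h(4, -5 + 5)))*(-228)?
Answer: -228*sqrt(13) ≈ -822.07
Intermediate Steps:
W(c) = sqrt(15 + c)
W(R(h(4, -5 + 5)))*(-228) = sqrt(15 - 2)*(-228) = sqrt(13)*(-228) = -228*sqrt(13)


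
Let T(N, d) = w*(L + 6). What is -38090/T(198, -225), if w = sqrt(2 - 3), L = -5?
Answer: 38090*I ≈ 38090.0*I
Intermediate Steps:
w = I (w = sqrt(-1) = I ≈ 1.0*I)
T(N, d) = I (T(N, d) = I*(-5 + 6) = I*1 = I)
-38090/T(198, -225) = -38090*(-I) = -(-38090)*I = 38090*I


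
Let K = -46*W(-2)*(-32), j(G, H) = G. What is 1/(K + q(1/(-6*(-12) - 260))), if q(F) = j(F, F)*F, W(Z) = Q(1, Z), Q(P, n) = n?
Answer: -35344/104052735 ≈ -0.00033967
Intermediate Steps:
W(Z) = Z
q(F) = F**2 (q(F) = F*F = F**2)
K = -2944 (K = -46*(-2)*(-32) = 92*(-32) = -2944)
1/(K + q(1/(-6*(-12) - 260))) = 1/(-2944 + (1/(-6*(-12) - 260))**2) = 1/(-2944 + (1/(72 - 260))**2) = 1/(-2944 + (1/(-188))**2) = 1/(-2944 + (-1/188)**2) = 1/(-2944 + 1/35344) = 1/(-104052735/35344) = -35344/104052735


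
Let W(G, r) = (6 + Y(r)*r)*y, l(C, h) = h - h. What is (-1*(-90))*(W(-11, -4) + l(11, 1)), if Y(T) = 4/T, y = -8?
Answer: -7200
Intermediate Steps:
l(C, h) = 0
W(G, r) = -80 (W(G, r) = (6 + (4/r)*r)*(-8) = (6 + 4)*(-8) = 10*(-8) = -80)
(-1*(-90))*(W(-11, -4) + l(11, 1)) = (-1*(-90))*(-80 + 0) = 90*(-80) = -7200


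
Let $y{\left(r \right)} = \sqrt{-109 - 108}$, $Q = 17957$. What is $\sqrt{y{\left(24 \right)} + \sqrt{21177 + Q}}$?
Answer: $\sqrt{\sqrt{39134} + i \sqrt{217}} \approx 14.075 + 0.52331 i$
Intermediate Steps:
$y{\left(r \right)} = i \sqrt{217}$ ($y{\left(r \right)} = \sqrt{-217} = i \sqrt{217}$)
$\sqrt{y{\left(24 \right)} + \sqrt{21177 + Q}} = \sqrt{i \sqrt{217} + \sqrt{21177 + 17957}} = \sqrt{i \sqrt{217} + \sqrt{39134}} = \sqrt{\sqrt{39134} + i \sqrt{217}}$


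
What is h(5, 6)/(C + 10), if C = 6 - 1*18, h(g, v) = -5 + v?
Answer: -½ ≈ -0.50000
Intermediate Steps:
C = -12 (C = 6 - 18 = -12)
h(5, 6)/(C + 10) = (-5 + 6)/(-12 + 10) = 1/(-2) = 1*(-½) = -½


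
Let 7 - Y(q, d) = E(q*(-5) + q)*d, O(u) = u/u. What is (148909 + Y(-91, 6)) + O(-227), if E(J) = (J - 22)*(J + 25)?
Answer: -649311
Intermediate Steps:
O(u) = 1
E(J) = (-22 + J)*(25 + J)
Y(q, d) = 7 - d*(-550 - 12*q + 16*q²) (Y(q, d) = 7 - (-550 + (q*(-5) + q)² + 3*(q*(-5) + q))*d = 7 - (-550 + (-5*q + q)² + 3*(-5*q + q))*d = 7 - (-550 + (-4*q)² + 3*(-4*q))*d = 7 - (-550 + 16*q² - 12*q)*d = 7 - (-550 - 12*q + 16*q²)*d = 7 - d*(-550 - 12*q + 16*q²))
(148909 + Y(-91, 6)) + O(-227) = (148909 + (7 + 2*6*(275 - 8*(-91)² + 6*(-91)))) + 1 = (148909 + (7 + 2*6*(275 - 8*8281 - 546))) + 1 = (148909 + (7 + 2*6*(275 - 66248 - 546))) + 1 = (148909 + (7 + 2*6*(-66519))) + 1 = (148909 + (7 - 798228)) + 1 = (148909 - 798221) + 1 = -649312 + 1 = -649311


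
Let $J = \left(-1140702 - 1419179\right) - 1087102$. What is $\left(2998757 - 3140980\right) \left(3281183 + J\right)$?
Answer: $52025173400$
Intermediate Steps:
$J = -3646983$ ($J = -2559881 - 1087102 = -3646983$)
$\left(2998757 - 3140980\right) \left(3281183 + J\right) = \left(2998757 - 3140980\right) \left(3281183 - 3646983\right) = \left(-142223\right) \left(-365800\right) = 52025173400$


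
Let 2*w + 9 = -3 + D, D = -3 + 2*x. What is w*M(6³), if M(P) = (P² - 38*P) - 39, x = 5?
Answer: -192045/2 ≈ -96023.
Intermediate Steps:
D = 7 (D = -3 + 2*5 = -3 + 10 = 7)
w = -5/2 (w = -9/2 + (-3 + 7)/2 = -9/2 + (½)*4 = -9/2 + 2 = -5/2 ≈ -2.5000)
M(P) = -39 + P² - 38*P
w*M(6³) = -5*(-39 + (6³)² - 38*6³)/2 = -5*(-39 + 216² - 38*216)/2 = -5*(-39 + 46656 - 8208)/2 = -5/2*38409 = -192045/2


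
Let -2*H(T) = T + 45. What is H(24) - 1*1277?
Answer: -2623/2 ≈ -1311.5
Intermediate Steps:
H(T) = -45/2 - T/2 (H(T) = -(T + 45)/2 = -(45 + T)/2 = -45/2 - T/2)
H(24) - 1*1277 = (-45/2 - ½*24) - 1*1277 = (-45/2 - 12) - 1277 = -69/2 - 1277 = -2623/2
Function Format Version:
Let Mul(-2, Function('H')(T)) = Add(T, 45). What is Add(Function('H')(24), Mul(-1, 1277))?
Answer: Rational(-2623, 2) ≈ -1311.5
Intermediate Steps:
Function('H')(T) = Add(Rational(-45, 2), Mul(Rational(-1, 2), T)) (Function('H')(T) = Mul(Rational(-1, 2), Add(T, 45)) = Mul(Rational(-1, 2), Add(45, T)) = Add(Rational(-45, 2), Mul(Rational(-1, 2), T)))
Add(Function('H')(24), Mul(-1, 1277)) = Add(Add(Rational(-45, 2), Mul(Rational(-1, 2), 24)), Mul(-1, 1277)) = Add(Add(Rational(-45, 2), -12), -1277) = Add(Rational(-69, 2), -1277) = Rational(-2623, 2)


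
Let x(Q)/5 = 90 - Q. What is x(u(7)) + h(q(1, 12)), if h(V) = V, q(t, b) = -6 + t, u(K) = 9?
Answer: 400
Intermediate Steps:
x(Q) = 450 - 5*Q (x(Q) = 5*(90 - Q) = 450 - 5*Q)
x(u(7)) + h(q(1, 12)) = (450 - 5*9) + (-6 + 1) = (450 - 45) - 5 = 405 - 5 = 400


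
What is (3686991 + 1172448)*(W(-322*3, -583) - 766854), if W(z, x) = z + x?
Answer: -3734007505917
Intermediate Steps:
W(z, x) = x + z
(3686991 + 1172448)*(W(-322*3, -583) - 766854) = (3686991 + 1172448)*((-583 - 322*3) - 766854) = 4859439*((-583 - 966) - 766854) = 4859439*(-1549 - 766854) = 4859439*(-768403) = -3734007505917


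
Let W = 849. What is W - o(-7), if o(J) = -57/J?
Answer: 5886/7 ≈ 840.86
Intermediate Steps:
W - o(-7) = 849 - (-57)/(-7) = 849 - (-57)*(-1)/7 = 849 - 1*57/7 = 849 - 57/7 = 5886/7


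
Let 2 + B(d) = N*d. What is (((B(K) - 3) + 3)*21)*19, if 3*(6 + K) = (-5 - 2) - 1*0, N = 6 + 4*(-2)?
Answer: 5852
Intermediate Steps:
N = -2 (N = 6 - 8 = -2)
K = -25/3 (K = -6 + ((-5 - 2) - 1*0)/3 = -6 + (-7 + 0)/3 = -6 + (⅓)*(-7) = -6 - 7/3 = -25/3 ≈ -8.3333)
B(d) = -2 - 2*d
(((B(K) - 3) + 3)*21)*19 = ((((-2 - 2*(-25/3)) - 3) + 3)*21)*19 = ((((-2 + 50/3) - 3) + 3)*21)*19 = (((44/3 - 3) + 3)*21)*19 = ((35/3 + 3)*21)*19 = ((44/3)*21)*19 = 308*19 = 5852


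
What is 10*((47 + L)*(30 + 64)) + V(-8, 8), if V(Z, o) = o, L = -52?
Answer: -4692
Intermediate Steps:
10*((47 + L)*(30 + 64)) + V(-8, 8) = 10*((47 - 52)*(30 + 64)) + 8 = 10*(-5*94) + 8 = 10*(-470) + 8 = -4700 + 8 = -4692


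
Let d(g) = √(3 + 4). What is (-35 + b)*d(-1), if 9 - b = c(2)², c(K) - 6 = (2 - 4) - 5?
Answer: -27*√7 ≈ -71.435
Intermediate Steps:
c(K) = -1 (c(K) = 6 + ((2 - 4) - 5) = 6 + (-2 - 5) = 6 - 7 = -1)
d(g) = √7
b = 8 (b = 9 - 1*(-1)² = 9 - 1*1 = 9 - 1 = 8)
(-35 + b)*d(-1) = (-35 + 8)*√7 = -27*√7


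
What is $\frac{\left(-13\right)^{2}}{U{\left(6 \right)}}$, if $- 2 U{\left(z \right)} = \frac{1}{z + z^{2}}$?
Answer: $-14196$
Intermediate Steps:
$U{\left(z \right)} = - \frac{1}{2 \left(z + z^{2}\right)}$
$\frac{\left(-13\right)^{2}}{U{\left(6 \right)}} = \frac{\left(-13\right)^{2}}{\left(- \frac{1}{2}\right) \frac{1}{6} \frac{1}{1 + 6}} = \frac{169}{\left(- \frac{1}{2}\right) \frac{1}{6} \cdot \frac{1}{7}} = \frac{169}{- \frac{1}{84}} = 169 \left(-84\right) = -14196$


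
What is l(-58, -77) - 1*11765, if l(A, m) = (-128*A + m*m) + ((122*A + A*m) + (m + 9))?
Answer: -1090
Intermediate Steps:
l(A, m) = 9 + m + m² - 6*A + A*m (l(A, m) = (-128*A + m²) + ((122*A + A*m) + (9 + m)) = (m² - 128*A) + (9 + m + 122*A + A*m) = 9 + m + m² - 6*A + A*m)
l(-58, -77) - 1*11765 = (9 - 77 + (-77)² - 6*(-58) - 58*(-77)) - 1*11765 = (9 - 77 + 5929 + 348 + 4466) - 11765 = 10675 - 11765 = -1090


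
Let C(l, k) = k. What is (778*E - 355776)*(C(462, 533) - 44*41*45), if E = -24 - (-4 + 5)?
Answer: 30260851222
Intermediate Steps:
E = -25 (E = -24 - 1*1 = -24 - 1 = -25)
(778*E - 355776)*(C(462, 533) - 44*41*45) = (778*(-25) - 355776)*(533 - 44*41*45) = (-19450 - 355776)*(533 - 1804*45) = -375226*(533 - 81180) = -375226*(-80647) = 30260851222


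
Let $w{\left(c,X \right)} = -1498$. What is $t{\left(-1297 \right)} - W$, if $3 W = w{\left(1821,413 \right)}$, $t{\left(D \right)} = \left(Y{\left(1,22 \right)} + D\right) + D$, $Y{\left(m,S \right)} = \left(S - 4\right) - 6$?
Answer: $- \frac{6248}{3} \approx -2082.7$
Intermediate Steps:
$Y{\left(m,S \right)} = -10 + S$ ($Y{\left(m,S \right)} = \left(-4 + S\right) - 6 = -10 + S$)
$t{\left(D \right)} = 12 + 2 D$ ($t{\left(D \right)} = \left(\left(-10 + 22\right) + D\right) + D = \left(12 + D\right) + D = 12 + 2 D$)
$W = - \frac{1498}{3}$ ($W = \frac{1}{3} \left(-1498\right) = - \frac{1498}{3} \approx -499.33$)
$t{\left(-1297 \right)} - W = \left(12 + 2 \left(-1297\right)\right) - - \frac{1498}{3} = \left(12 - 2594\right) + \frac{1498}{3} = -2582 + \frac{1498}{3} = - \frac{6248}{3}$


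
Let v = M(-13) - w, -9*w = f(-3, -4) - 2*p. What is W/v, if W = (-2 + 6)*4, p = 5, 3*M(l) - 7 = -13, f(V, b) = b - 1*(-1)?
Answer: -144/31 ≈ -4.6452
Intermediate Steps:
f(V, b) = 1 + b (f(V, b) = b + 1 = 1 + b)
M(l) = -2 (M(l) = 7/3 + (1/3)*(-13) = 7/3 - 13/3 = -2)
w = 13/9 (w = -((1 - 4) - 2*5)/9 = -(-3 - 10)/9 = -1/9*(-13) = 13/9 ≈ 1.4444)
v = -31/9 (v = -2 - 1*13/9 = -2 - 13/9 = -31/9 ≈ -3.4444)
W = 16 (W = 4*4 = 16)
W/v = 16/(-31/9) = 16*(-9/31) = -144/31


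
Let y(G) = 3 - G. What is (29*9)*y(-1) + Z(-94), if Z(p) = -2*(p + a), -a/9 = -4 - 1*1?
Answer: 1142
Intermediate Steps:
a = 45 (a = -9*(-4 - 1*1) = -9*(-4 - 1) = -9*(-5) = 45)
Z(p) = -90 - 2*p (Z(p) = -2*(p + 45) = -2*(45 + p) = -90 - 2*p)
(29*9)*y(-1) + Z(-94) = (29*9)*(3 - 1*(-1)) + (-90 - 2*(-94)) = 261*(3 + 1) + (-90 + 188) = 261*4 + 98 = 1044 + 98 = 1142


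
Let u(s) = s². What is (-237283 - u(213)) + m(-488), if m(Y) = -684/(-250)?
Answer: -35331158/125 ≈ -2.8265e+5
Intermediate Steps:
m(Y) = 342/125 (m(Y) = -684*(-1/250) = 342/125)
(-237283 - u(213)) + m(-488) = (-237283 - 1*213²) + 342/125 = (-237283 - 1*45369) + 342/125 = (-237283 - 45369) + 342/125 = -282652 + 342/125 = -35331158/125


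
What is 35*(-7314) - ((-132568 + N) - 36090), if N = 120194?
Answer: -207526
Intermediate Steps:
35*(-7314) - ((-132568 + N) - 36090) = 35*(-7314) - ((-132568 + 120194) - 36090) = -255990 - (-12374 - 36090) = -255990 - 1*(-48464) = -255990 + 48464 = -207526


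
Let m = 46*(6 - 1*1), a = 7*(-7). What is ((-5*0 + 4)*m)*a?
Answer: -45080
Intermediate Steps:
a = -49
m = 230 (m = 46*(6 - 1) = 46*5 = 230)
((-5*0 + 4)*m)*a = ((-5*0 + 4)*230)*(-49) = ((0 + 4)*230)*(-49) = (4*230)*(-49) = 920*(-49) = -45080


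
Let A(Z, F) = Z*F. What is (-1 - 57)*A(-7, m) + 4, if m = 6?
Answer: 2440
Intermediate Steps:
A(Z, F) = F*Z
(-1 - 57)*A(-7, m) + 4 = (-1 - 57)*(6*(-7)) + 4 = -58*(-42) + 4 = 2436 + 4 = 2440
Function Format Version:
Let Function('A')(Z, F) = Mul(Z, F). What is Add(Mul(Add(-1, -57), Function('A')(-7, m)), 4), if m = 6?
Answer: 2440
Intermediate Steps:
Function('A')(Z, F) = Mul(F, Z)
Add(Mul(Add(-1, -57), Function('A')(-7, m)), 4) = Add(Mul(Add(-1, -57), Mul(6, -7)), 4) = Add(Mul(-58, -42), 4) = Add(2436, 4) = 2440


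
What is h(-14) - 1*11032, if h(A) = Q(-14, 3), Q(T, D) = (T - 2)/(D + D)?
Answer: -33104/3 ≈ -11035.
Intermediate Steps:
Q(T, D) = (-2 + T)/(2*D) (Q(T, D) = (-2 + T)/((2*D)) = (-2 + T)*(1/(2*D)) = (-2 + T)/(2*D))
h(A) = -8/3 (h(A) = (½)*(-2 - 14)/3 = (½)*(⅓)*(-16) = -8/3)
h(-14) - 1*11032 = -8/3 - 1*11032 = -8/3 - 11032 = -33104/3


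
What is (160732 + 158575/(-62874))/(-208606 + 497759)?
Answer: 10105705193/18180205722 ≈ 0.55586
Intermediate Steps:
(160732 + 158575/(-62874))/(-208606 + 497759) = (160732 + 158575*(-1/62874))/289153 = (160732 - 158575/62874)*(1/289153) = (10105705193/62874)*(1/289153) = 10105705193/18180205722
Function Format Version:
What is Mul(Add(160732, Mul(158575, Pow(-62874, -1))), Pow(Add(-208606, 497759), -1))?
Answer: Rational(10105705193, 18180205722) ≈ 0.55586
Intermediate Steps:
Mul(Add(160732, Mul(158575, Pow(-62874, -1))), Pow(Add(-208606, 497759), -1)) = Mul(Add(160732, Mul(158575, Rational(-1, 62874))), Pow(289153, -1)) = Mul(Add(160732, Rational(-158575, 62874)), Rational(1, 289153)) = Mul(Rational(10105705193, 62874), Rational(1, 289153)) = Rational(10105705193, 18180205722)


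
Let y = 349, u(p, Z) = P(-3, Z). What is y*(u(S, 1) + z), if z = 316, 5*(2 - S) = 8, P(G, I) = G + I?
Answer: 109586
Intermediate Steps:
S = ⅖ (S = 2 - ⅕*8 = 2 - 8/5 = ⅖ ≈ 0.40000)
u(p, Z) = -3 + Z
y*(u(S, 1) + z) = 349*((-3 + 1) + 316) = 349*(-2 + 316) = 349*314 = 109586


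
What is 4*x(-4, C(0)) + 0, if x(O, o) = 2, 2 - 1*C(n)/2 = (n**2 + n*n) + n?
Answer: 8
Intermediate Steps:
C(n) = 4 - 4*n**2 - 2*n (C(n) = 4 - 2*((n**2 + n*n) + n) = 4 - 2*((n**2 + n**2) + n) = 4 - 2*(2*n**2 + n) = 4 - 2*(n + 2*n**2) = 4 + (-4*n**2 - 2*n) = 4 - 4*n**2 - 2*n)
4*x(-4, C(0)) + 0 = 4*2 + 0 = 8 + 0 = 8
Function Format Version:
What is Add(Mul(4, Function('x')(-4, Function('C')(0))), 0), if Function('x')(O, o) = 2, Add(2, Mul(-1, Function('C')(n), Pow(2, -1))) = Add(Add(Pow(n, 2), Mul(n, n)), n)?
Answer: 8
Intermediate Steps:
Function('C')(n) = Add(4, Mul(-4, Pow(n, 2)), Mul(-2, n)) (Function('C')(n) = Add(4, Mul(-2, Add(Add(Pow(n, 2), Mul(n, n)), n))) = Add(4, Mul(-2, Add(Add(Pow(n, 2), Pow(n, 2)), n))) = Add(4, Mul(-2, Add(Mul(2, Pow(n, 2)), n))) = Add(4, Mul(-2, Add(n, Mul(2, Pow(n, 2))))) = Add(4, Add(Mul(-4, Pow(n, 2)), Mul(-2, n))) = Add(4, Mul(-4, Pow(n, 2)), Mul(-2, n)))
Add(Mul(4, Function('x')(-4, Function('C')(0))), 0) = Add(Mul(4, 2), 0) = Add(8, 0) = 8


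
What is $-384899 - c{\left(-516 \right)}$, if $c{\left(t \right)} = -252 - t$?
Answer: $-385163$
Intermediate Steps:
$-384899 - c{\left(-516 \right)} = -384899 - \left(-252 - -516\right) = -384899 - \left(-252 + 516\right) = -384899 - 264 = -385163$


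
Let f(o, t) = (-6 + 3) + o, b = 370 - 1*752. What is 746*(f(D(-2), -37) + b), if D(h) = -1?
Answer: -287956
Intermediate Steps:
b = -382 (b = 370 - 752 = -382)
f(o, t) = -3 + o
746*(f(D(-2), -37) + b) = 746*((-3 - 1) - 382) = 746*(-4 - 382) = 746*(-386) = -287956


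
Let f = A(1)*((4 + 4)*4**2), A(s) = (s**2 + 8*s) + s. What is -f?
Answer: -1280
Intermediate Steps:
A(s) = s**2 + 9*s
f = 1280 (f = (1*(9 + 1))*((4 + 4)*4**2) = (1*10)*(8*16) = 10*128 = 1280)
-f = -1*1280 = -1280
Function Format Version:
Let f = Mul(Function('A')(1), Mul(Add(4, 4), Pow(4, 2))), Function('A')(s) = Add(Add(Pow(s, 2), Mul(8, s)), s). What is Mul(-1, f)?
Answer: -1280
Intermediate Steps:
Function('A')(s) = Add(Pow(s, 2), Mul(9, s))
f = 1280 (f = Mul(Mul(1, Add(9, 1)), Mul(Add(4, 4), Pow(4, 2))) = Mul(Mul(1, 10), Mul(8, 16)) = Mul(10, 128) = 1280)
Mul(-1, f) = Mul(-1, 1280) = -1280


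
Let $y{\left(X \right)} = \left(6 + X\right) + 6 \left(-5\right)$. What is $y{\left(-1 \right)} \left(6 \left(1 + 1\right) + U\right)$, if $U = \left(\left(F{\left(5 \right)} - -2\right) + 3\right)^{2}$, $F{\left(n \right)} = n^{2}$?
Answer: $-22800$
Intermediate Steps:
$y{\left(X \right)} = -24 + X$ ($y{\left(X \right)} = \left(6 + X\right) - 30 = -24 + X$)
$U = 900$ ($U = \left(\left(5^{2} - -2\right) + 3\right)^{2} = \left(\left(25 + 2\right) + 3\right)^{2} = \left(27 + 3\right)^{2} = 30^{2} = 900$)
$y{\left(-1 \right)} \left(6 \left(1 + 1\right) + U\right) = \left(-24 - 1\right) \left(6 \left(1 + 1\right) + 900\right) = - 25 \left(6 \cdot 2 + 900\right) = - 25 \left(12 + 900\right) = \left(-25\right) 912 = -22800$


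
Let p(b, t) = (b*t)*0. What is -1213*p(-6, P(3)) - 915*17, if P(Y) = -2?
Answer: -15555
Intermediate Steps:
p(b, t) = 0
-1213*p(-6, P(3)) - 915*17 = -1213*0 - 915*17 = 0 - 15555 = -15555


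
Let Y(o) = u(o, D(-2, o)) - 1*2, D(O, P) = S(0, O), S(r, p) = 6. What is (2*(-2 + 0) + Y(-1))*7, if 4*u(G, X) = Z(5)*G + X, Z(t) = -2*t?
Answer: -14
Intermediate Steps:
D(O, P) = 6
u(G, X) = -5*G/2 + X/4 (u(G, X) = ((-2*5)*G + X)/4 = (-10*G + X)/4 = (X - 10*G)/4 = -5*G/2 + X/4)
Y(o) = -1/2 - 5*o/2 (Y(o) = (-5*o/2 + (1/4)*6) - 1*2 = (-5*o/2 + 3/2) - 2 = (3/2 - 5*o/2) - 2 = -1/2 - 5*o/2)
(2*(-2 + 0) + Y(-1))*7 = (2*(-2 + 0) + (-1/2 - 5/2*(-1)))*7 = (2*(-2) + (-1/2 + 5/2))*7 = (-4 + 2)*7 = -2*7 = -14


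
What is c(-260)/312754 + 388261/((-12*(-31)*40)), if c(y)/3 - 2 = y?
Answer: 60709331837/2326889760 ≈ 26.090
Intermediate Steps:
c(y) = 6 + 3*y
c(-260)/312754 + 388261/((-12*(-31)*40)) = (6 + 3*(-260))/312754 + 388261/((-12*(-31)*40)) = (6 - 780)*(1/312754) + 388261/((372*40)) = -774*1/312754 + 388261/14880 = -387/156377 + 388261*(1/14880) = -387/156377 + 388261/14880 = 60709331837/2326889760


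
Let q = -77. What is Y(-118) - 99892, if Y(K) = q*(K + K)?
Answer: -81720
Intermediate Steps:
Y(K) = -154*K (Y(K) = -77*(K + K) = -154*K)
Y(-118) - 99892 = -154*(-118) - 99892 = 18172 - 99892 = -81720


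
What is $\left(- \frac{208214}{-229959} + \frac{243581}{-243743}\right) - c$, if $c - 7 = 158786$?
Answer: $- \frac{8900495276738018}{56050896537} \approx -1.5879 \cdot 10^{5}$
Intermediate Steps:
$c = 158793$ ($c = 7 + 158786 = 158793$)
$\left(- \frac{208214}{-229959} + \frac{243581}{-243743}\right) - c = \left(- \frac{208214}{-229959} + \frac{243581}{-243743}\right) - 158793 = \left(\left(-208214\right) \left(- \frac{1}{229959}\right) + 243581 \left(- \frac{1}{243743}\right)\right) - 158793 = \left(\frac{208214}{229959} - \frac{243581}{243743}\right) - 158793 = - \frac{5262938177}{56050896537} - 158793 = - \frac{8900495276738018}{56050896537}$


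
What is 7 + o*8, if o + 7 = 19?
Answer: 103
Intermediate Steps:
o = 12 (o = -7 + 19 = 12)
7 + o*8 = 7 + 12*8 = 7 + 96 = 103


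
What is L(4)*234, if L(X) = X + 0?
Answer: 936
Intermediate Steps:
L(X) = X
L(4)*234 = 4*234 = 936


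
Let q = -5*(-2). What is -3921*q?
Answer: -39210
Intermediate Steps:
q = 10
-3921*q = -3921*10 = -39210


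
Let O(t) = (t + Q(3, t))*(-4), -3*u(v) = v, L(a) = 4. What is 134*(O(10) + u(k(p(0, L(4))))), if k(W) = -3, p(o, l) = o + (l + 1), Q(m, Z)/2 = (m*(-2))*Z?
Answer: 59094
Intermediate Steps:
Q(m, Z) = -4*Z*m (Q(m, Z) = 2*((m*(-2))*Z) = 2*((-2*m)*Z) = 2*(-2*Z*m) = -4*Z*m)
p(o, l) = 1 + l + o (p(o, l) = o + (1 + l) = 1 + l + o)
u(v) = -v/3
O(t) = 44*t (O(t) = (t - 4*t*3)*(-4) = (t - 12*t)*(-4) = -11*t*(-4) = 44*t)
134*(O(10) + u(k(p(0, L(4))))) = 134*(44*10 - ⅓*(-3)) = 134*(440 + 1) = 134*441 = 59094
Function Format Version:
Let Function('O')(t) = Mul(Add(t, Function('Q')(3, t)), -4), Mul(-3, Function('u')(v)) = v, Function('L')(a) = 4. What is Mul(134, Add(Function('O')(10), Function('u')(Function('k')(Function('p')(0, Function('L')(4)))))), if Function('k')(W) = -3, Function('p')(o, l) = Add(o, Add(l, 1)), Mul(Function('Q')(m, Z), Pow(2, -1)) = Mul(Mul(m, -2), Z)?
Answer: 59094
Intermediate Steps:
Function('Q')(m, Z) = Mul(-4, Z, m) (Function('Q')(m, Z) = Mul(2, Mul(Mul(m, -2), Z)) = Mul(2, Mul(Mul(-2, m), Z)) = Mul(2, Mul(-2, Z, m)) = Mul(-4, Z, m))
Function('p')(o, l) = Add(1, l, o) (Function('p')(o, l) = Add(o, Add(1, l)) = Add(1, l, o))
Function('u')(v) = Mul(Rational(-1, 3), v)
Function('O')(t) = Mul(44, t) (Function('O')(t) = Mul(Add(t, Mul(-4, t, 3)), -4) = Mul(Add(t, Mul(-12, t)), -4) = Mul(Mul(-11, t), -4) = Mul(44, t))
Mul(134, Add(Function('O')(10), Function('u')(Function('k')(Function('p')(0, Function('L')(4)))))) = Mul(134, Add(Mul(44, 10), Mul(Rational(-1, 3), -3))) = Mul(134, Add(440, 1)) = Mul(134, 441) = 59094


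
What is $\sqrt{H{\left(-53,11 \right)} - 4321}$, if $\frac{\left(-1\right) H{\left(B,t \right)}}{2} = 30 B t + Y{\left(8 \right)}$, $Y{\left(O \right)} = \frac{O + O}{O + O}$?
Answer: $\sqrt{30657} \approx 175.09$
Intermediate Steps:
$Y{\left(O \right)} = 1$ ($Y{\left(O \right)} = \frac{2 O}{2 O} = 2 O \frac{1}{2 O} = 1$)
$H{\left(B,t \right)} = -2 - 60 B t$ ($H{\left(B,t \right)} = - 2 \left(30 B t + 1\right) = - 2 \left(1 + 30 B t\right) = -2 - 60 B t$)
$\sqrt{H{\left(-53,11 \right)} - 4321} = \sqrt{\left(-2 - \left(-3180\right) 11\right) - 4321} = \sqrt{\left(-2 + 34980\right) - 4321} = \sqrt{34978 - 4321} = \sqrt{30657}$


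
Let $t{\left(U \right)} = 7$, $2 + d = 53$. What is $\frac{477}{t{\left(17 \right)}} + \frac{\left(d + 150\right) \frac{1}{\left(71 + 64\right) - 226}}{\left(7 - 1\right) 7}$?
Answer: $\frac{86747}{1274} \approx 68.09$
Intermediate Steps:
$d = 51$ ($d = -2 + 53 = 51$)
$\frac{477}{t{\left(17 \right)}} + \frac{\left(d + 150\right) \frac{1}{\left(71 + 64\right) - 226}}{\left(7 - 1\right) 7} = \frac{477}{7} + \frac{\left(51 + 150\right) \frac{1}{\left(71 + 64\right) - 226}}{\left(7 - 1\right) 7} = 477 \cdot \frac{1}{7} + \frac{201 \frac{1}{135 - 226}}{6 \cdot 7} = \frac{477}{7} + \frac{201 \frac{1}{-91}}{42} = \frac{477}{7} + 201 \left(- \frac{1}{91}\right) \frac{1}{42} = \frac{477}{7} - \frac{67}{1274} = \frac{86747}{1274}$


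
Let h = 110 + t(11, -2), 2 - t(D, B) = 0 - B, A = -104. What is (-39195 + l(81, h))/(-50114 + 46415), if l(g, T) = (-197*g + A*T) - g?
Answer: 66673/3699 ≈ 18.025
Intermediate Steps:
t(D, B) = 2 + B (t(D, B) = 2 - (0 - B) = 2 - (-1)*B = 2 + B)
h = 110 (h = 110 + (2 - 2) = 110 + 0 = 110)
l(g, T) = -198*g - 104*T (l(g, T) = (-197*g - 104*T) - g = -198*g - 104*T)
(-39195 + l(81, h))/(-50114 + 46415) = (-39195 + (-198*81 - 104*110))/(-50114 + 46415) = (-39195 + (-16038 - 11440))/(-3699) = (-39195 - 27478)*(-1/3699) = -66673*(-1/3699) = 66673/3699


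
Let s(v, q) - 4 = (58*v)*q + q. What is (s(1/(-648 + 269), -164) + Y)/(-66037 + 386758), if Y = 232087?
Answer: 87909845/121553259 ≈ 0.72322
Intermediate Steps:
s(v, q) = 4 + q + 58*q*v (s(v, q) = 4 + ((58*v)*q + q) = 4 + (58*q*v + q) = 4 + (q + 58*q*v) = 4 + q + 58*q*v)
(s(1/(-648 + 269), -164) + Y)/(-66037 + 386758) = ((4 - 164 + 58*(-164)/(-648 + 269)) + 232087)/(-66037 + 386758) = ((4 - 164 + 58*(-164)/(-379)) + 232087)/320721 = ((4 - 164 + 58*(-164)*(-1/379)) + 232087)*(1/320721) = ((4 - 164 + 9512/379) + 232087)*(1/320721) = (-51128/379 + 232087)*(1/320721) = (87909845/379)*(1/320721) = 87909845/121553259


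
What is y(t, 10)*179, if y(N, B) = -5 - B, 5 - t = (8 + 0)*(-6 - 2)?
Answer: -2685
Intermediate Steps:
t = 69 (t = 5 - (8 + 0)*(-6 - 2) = 5 - 8*(-8) = 5 - 1*(-64) = 5 + 64 = 69)
y(t, 10)*179 = (-5 - 1*10)*179 = (-5 - 10)*179 = -15*179 = -2685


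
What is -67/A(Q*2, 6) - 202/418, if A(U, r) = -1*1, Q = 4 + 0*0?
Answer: 13902/209 ≈ 66.517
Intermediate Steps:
Q = 4 (Q = 4 + 0 = 4)
A(U, r) = -1
-67/A(Q*2, 6) - 202/418 = -67/(-1) - 202/418 = -67*(-1) - 202*1/418 = 67 - 101/209 = 13902/209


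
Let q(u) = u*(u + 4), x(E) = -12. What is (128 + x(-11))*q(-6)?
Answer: 1392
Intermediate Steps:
q(u) = u*(4 + u)
(128 + x(-11))*q(-6) = (128 - 12)*(-6*(4 - 6)) = 116*(-6*(-2)) = 116*12 = 1392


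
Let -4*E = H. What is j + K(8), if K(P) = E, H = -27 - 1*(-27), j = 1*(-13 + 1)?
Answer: -12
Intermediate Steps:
j = -12 (j = 1*(-12) = -12)
H = 0 (H = -27 + 27 = 0)
E = 0 (E = -¼*0 = 0)
K(P) = 0
j + K(8) = -12 + 0 = -12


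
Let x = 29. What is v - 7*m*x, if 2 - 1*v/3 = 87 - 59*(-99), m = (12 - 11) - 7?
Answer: -16560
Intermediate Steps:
m = -6 (m = 1 - 7 = -6)
v = -17778 (v = 6 - 3*(87 - 59*(-99)) = 6 - 3*(87 + 5841) = 6 - 3*5928 = 6 - 17784 = -17778)
v - 7*m*x = -17778 - 7*(-6)*29 = -17778 - (-42)*29 = -17778 - 1*(-1218) = -17778 + 1218 = -16560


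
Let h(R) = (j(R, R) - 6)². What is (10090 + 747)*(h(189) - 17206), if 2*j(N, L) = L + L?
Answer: 176458871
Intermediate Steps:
j(N, L) = L (j(N, L) = (L + L)/2 = (2*L)/2 = L)
h(R) = (-6 + R)² (h(R) = (R - 6)² = (-6 + R)²)
(10090 + 747)*(h(189) - 17206) = (10090 + 747)*((-6 + 189)² - 17206) = 10837*(183² - 17206) = 10837*(33489 - 17206) = 10837*16283 = 176458871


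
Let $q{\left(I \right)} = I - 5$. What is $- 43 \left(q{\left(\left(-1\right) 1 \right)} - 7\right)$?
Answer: $559$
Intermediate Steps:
$q{\left(I \right)} = -5 + I$ ($q{\left(I \right)} = I - 5 = -5 + I$)
$- 43 \left(q{\left(\left(-1\right) 1 \right)} - 7\right) = - 43 \left(\left(-5 - 1\right) - 7\right) = - 43 \left(-6 - 7\right) = \left(-43\right) \left(-13\right) = 559$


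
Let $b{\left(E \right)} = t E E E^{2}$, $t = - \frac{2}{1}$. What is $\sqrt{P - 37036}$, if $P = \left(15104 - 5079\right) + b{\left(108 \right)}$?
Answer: $i \sqrt{272124803} \approx 16496.0 i$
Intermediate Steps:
$t = -2$ ($t = \left(-2\right) 1 = -2$)
$b{\left(E \right)} = - 2 E^{4}$ ($b{\left(E \right)} = - 2 E E E^{2} = - 2 E^{2} E^{2} = - 2 E^{4}$)
$P = -272087767$ ($P = \left(15104 - 5079\right) - 2 \cdot 108^{4} = 10025 - 272097792 = -272087767$)
$\sqrt{P - 37036} = \sqrt{-272087767 - 37036} = \sqrt{-272124803} = i \sqrt{272124803}$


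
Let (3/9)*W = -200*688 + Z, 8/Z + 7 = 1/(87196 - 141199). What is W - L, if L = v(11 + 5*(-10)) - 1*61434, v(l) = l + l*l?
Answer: -66692801364/189011 ≈ -3.5285e+5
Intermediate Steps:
v(l) = l + l²
Z = -216012/189011 (Z = 8/(-7 + 1/(87196 - 141199)) = 8/(-7 + 1/(-54003)) = 8/(-7 - 1/54003) = 8/(-378022/54003) = 8*(-54003/378022) = -216012/189011 ≈ -1.1429)
L = -59952 (L = (11 + 5*(-10))*(1 + (11 + 5*(-10))) - 1*61434 = (11 - 50)*(1 + (11 - 50)) - 61434 = -39*(1 - 39) - 61434 = -39*(-38) - 61434 = 1482 - 61434 = -59952)
W = -78024388836/189011 (W = 3*(-200*688 - 216012/189011) = 3*(-137600 - 216012/189011) = 3*(-26008129612/189011) = -78024388836/189011 ≈ -4.1280e+5)
W - L = -78024388836/189011 - 1*(-59952) = -78024388836/189011 + 59952 = -66692801364/189011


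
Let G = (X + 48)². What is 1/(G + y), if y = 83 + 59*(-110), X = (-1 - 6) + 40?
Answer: 1/154 ≈ 0.0064935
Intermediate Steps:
X = 33 (X = -7 + 40 = 33)
y = -6407 (y = 83 - 6490 = -6407)
G = 6561 (G = (33 + 48)² = 81² = 6561)
1/(G + y) = 1/(6561 - 6407) = 1/154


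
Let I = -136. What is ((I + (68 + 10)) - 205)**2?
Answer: 69169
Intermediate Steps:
((I + (68 + 10)) - 205)**2 = ((-136 + (68 + 10)) - 205)**2 = ((-136 + 78) - 205)**2 = (-58 - 205)**2 = (-263)**2 = 69169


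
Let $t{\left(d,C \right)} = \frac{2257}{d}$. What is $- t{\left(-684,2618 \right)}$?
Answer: $\frac{2257}{684} \approx 3.2997$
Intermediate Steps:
$- t{\left(-684,2618 \right)} = - \frac{2257}{-684} = - \frac{2257 \left(-1\right)}{684} = \left(-1\right) \left(- \frac{2257}{684}\right) = \frac{2257}{684}$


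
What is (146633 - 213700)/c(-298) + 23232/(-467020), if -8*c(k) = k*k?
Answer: 15531871762/2592077755 ≈ 5.9921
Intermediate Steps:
c(k) = -k**2/8 (c(k) = -k*k/8 = -k**2/8)
(146633 - 213700)/c(-298) + 23232/(-467020) = (146633 - 213700)/((-1/8*(-298)**2)) + 23232/(-467020) = -67067/((-1/8*88804)) + 23232*(-1/467020) = -67067/(-22201/2) - 5808/116755 = -67067*(-2/22201) - 5808/116755 = 134134/22201 - 5808/116755 = 15531871762/2592077755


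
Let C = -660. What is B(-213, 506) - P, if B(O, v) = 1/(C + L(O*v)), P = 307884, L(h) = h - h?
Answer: -203203441/660 ≈ -3.0788e+5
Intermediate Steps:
L(h) = 0
B(O, v) = -1/660 (B(O, v) = 1/(-660 + 0) = 1/(-660) = -1/660)
B(-213, 506) - P = -1/660 - 1*307884 = -1/660 - 307884 = -203203441/660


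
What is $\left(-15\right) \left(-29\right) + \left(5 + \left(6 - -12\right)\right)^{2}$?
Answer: $964$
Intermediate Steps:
$\left(-15\right) \left(-29\right) + \left(5 + \left(6 - -12\right)\right)^{2} = 435 + \left(5 + \left(6 + 12\right)\right)^{2} = 435 + \left(5 + 18\right)^{2} = 435 + 23^{2} = 435 + 529 = 964$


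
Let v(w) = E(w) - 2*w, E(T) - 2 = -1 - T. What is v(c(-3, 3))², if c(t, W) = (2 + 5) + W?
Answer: 841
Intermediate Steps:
E(T) = 1 - T (E(T) = 2 + (-1 - T) = 1 - T)
c(t, W) = 7 + W
v(w) = 1 - 3*w (v(w) = (1 - w) - 2*w = 1 - 3*w)
v(c(-3, 3))² = (1 - 3*(7 + 3))² = (1 - 3*10)² = (1 - 30)² = (-29)² = 841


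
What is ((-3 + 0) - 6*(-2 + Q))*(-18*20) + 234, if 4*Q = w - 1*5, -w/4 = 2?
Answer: -10026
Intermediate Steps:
w = -8 (w = -4*2 = -8)
Q = -13/4 (Q = (-8 - 1*5)/4 = (-8 - 5)/4 = (¼)*(-13) = -13/4 ≈ -3.2500)
((-3 + 0) - 6*(-2 + Q))*(-18*20) + 234 = ((-3 + 0) - 6*(-2 - 13/4))*(-18*20) + 234 = (-3 - 6*(-21/4))*(-360) + 234 = (-3 + 63/2)*(-360) + 234 = (57/2)*(-360) + 234 = -10260 + 234 = -10026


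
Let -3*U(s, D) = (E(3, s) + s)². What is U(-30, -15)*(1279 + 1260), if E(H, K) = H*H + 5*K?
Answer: -24747633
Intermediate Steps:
E(H, K) = H² + 5*K
U(s, D) = -(9 + 6*s)²/3 (U(s, D) = -((3² + 5*s) + s)²/3 = -((9 + 5*s) + s)²/3 = -(9 + 6*s)²/3)
U(-30, -15)*(1279 + 1260) = (-3*(3 + 2*(-30))²)*(1279 + 1260) = -3*(3 - 60)²*2539 = -3*(-57)²*2539 = -3*3249*2539 = -9747*2539 = -24747633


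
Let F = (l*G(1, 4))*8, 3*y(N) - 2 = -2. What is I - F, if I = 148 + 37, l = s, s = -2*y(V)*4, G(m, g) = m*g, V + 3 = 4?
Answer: 185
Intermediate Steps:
V = 1 (V = -3 + 4 = 1)
y(N) = 0 (y(N) = 2/3 + (1/3)*(-2) = 2/3 - 2/3 = 0)
G(m, g) = g*m
s = 0 (s = -2*0*4 = 0*4 = 0)
l = 0
I = 185
F = 0 (F = (0*(4*1))*8 = (0*4)*8 = 0*8 = 0)
I - F = 185 - 1*0 = 185 + 0 = 185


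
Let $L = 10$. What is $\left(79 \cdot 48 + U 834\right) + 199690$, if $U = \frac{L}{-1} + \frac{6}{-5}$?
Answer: $\frac{970706}{5} \approx 1.9414 \cdot 10^{5}$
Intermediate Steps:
$U = - \frac{56}{5}$ ($U = \frac{10}{-1} + \frac{6}{-5} = 10 \left(-1\right) + 6 \left(- \frac{1}{5}\right) = -10 - \frac{6}{5} = - \frac{56}{5} \approx -11.2$)
$\left(79 \cdot 48 + U 834\right) + 199690 = \left(79 \cdot 48 - \frac{46704}{5}\right) + 199690 = \left(3792 - \frac{46704}{5}\right) + 199690 = - \frac{27744}{5} + 199690 = \frac{970706}{5}$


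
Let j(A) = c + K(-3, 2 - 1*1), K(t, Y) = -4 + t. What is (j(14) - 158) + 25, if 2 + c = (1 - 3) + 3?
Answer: -141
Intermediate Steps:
c = -1 (c = -2 + ((1 - 3) + 3) = -2 + (-2 + 3) = -2 + 1 = -1)
j(A) = -8 (j(A) = -1 + (-4 - 3) = -1 - 7 = -8)
(j(14) - 158) + 25 = (-8 - 158) + 25 = -166 + 25 = -141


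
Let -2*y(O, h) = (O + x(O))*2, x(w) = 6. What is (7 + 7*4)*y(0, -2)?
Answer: -210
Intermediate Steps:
y(O, h) = -6 - O (y(O, h) = -(O + 6)*2/2 = -(6 + O)*2/2 = -(12 + 2*O)/2 = -6 - O)
(7 + 7*4)*y(0, -2) = (7 + 7*4)*(-6 - 1*0) = (7 + 28)*(-6 + 0) = 35*(-6) = -210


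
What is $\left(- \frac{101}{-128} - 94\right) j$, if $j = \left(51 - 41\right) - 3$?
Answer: $- \frac{83517}{128} \approx -652.48$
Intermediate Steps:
$j = 7$ ($j = 10 - 3 = 7$)
$\left(- \frac{101}{-128} - 94\right) j = \left(- \frac{101}{-128} - 94\right) 7 = \left(\left(-101\right) \left(- \frac{1}{128}\right) - 94\right) 7 = \left(\frac{101}{128} - 94\right) 7 = \left(- \frac{11931}{128}\right) 7 = - \frac{83517}{128}$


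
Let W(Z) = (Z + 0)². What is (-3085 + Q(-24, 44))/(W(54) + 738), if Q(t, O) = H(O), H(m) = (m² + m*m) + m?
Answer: 277/1218 ≈ 0.22742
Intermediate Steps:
W(Z) = Z²
H(m) = m + 2*m² (H(m) = (m² + m²) + m = 2*m² + m = m + 2*m²)
Q(t, O) = O*(1 + 2*O)
(-3085 + Q(-24, 44))/(W(54) + 738) = (-3085 + 44*(1 + 2*44))/(54² + 738) = (-3085 + 44*(1 + 88))/(2916 + 738) = (-3085 + 44*89)/3654 = (-3085 + 3916)*(1/3654) = 831*(1/3654) = 277/1218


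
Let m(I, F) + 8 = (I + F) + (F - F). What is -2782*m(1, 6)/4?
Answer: 1391/2 ≈ 695.50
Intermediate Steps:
m(I, F) = -8 + F + I (m(I, F) = -8 + ((I + F) + (F - F)) = -8 + ((F + I) + 0) = -8 + (F + I) = -8 + F + I)
-2782*m(1, 6)/4 = -2782*(-8 + 6 + 1)/4 = -(-2782)/4 = -2782*(-¼) = 1391/2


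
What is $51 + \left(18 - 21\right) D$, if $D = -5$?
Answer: $66$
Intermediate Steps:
$51 + \left(18 - 21\right) D = 51 + \left(18 - 21\right) \left(-5\right) = 51 - -15 = 51 + 15 = 66$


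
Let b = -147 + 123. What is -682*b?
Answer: 16368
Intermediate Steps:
b = -24
-682*b = -682*(-24) = 16368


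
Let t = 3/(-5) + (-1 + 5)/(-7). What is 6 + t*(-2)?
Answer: 292/35 ≈ 8.3428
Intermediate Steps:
t = -41/35 (t = 3*(-⅕) + 4*(-⅐) = -⅗ - 4/7 = -41/35 ≈ -1.1714)
6 + t*(-2) = 6 - 41/35*(-2) = 6 + 82/35 = 292/35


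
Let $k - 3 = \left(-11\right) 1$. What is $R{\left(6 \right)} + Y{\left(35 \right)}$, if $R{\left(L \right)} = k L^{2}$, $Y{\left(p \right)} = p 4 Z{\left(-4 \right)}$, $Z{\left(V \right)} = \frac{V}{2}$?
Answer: $-568$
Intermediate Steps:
$Z{\left(V \right)} = \frac{V}{2}$ ($Z{\left(V \right)} = V \frac{1}{2} = \frac{V}{2}$)
$Y{\left(p \right)} = - 8 p$ ($Y{\left(p \right)} = p 4 \cdot \frac{1}{2} \left(-4\right) = 4 p \left(-2\right) = - 8 p$)
$k = -8$ ($k = 3 - 11 = -8$)
$R{\left(L \right)} = - 8 L^{2}$
$R{\left(6 \right)} + Y{\left(35 \right)} = - 8 \cdot 6^{2} - 280 = \left(-8\right) 36 - 280 = -288 - 280 = -568$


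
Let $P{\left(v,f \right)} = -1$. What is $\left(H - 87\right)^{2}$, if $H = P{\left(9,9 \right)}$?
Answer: $7744$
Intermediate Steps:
$H = -1$
$\left(H - 87\right)^{2} = \left(-1 - 87\right)^{2} = \left(-88\right)^{2} = 7744$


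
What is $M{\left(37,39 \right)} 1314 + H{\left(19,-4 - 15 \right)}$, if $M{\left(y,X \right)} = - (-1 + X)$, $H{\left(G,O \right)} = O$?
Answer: $-49951$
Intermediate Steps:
$M{\left(y,X \right)} = 1 - X$
$M{\left(37,39 \right)} 1314 + H{\left(19,-4 - 15 \right)} = \left(1 - 39\right) 1314 - 19 = \left(-38\right) 1314 - 19 = -49932 - 19 = -49951$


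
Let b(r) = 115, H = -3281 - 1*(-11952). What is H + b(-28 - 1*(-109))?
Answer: 8786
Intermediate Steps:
H = 8671 (H = -3281 + 11952 = 8671)
H + b(-28 - 1*(-109)) = 8671 + 115 = 8786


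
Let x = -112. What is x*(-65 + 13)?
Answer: 5824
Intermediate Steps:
x*(-65 + 13) = -112*(-65 + 13) = -112*(-52) = 5824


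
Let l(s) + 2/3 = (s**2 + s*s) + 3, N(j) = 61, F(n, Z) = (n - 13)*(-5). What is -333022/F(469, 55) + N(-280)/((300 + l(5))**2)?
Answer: 186034874099/1273663860 ≈ 146.06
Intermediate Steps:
F(n, Z) = 65 - 5*n (F(n, Z) = (-13 + n)*(-5) = 65 - 5*n)
l(s) = 7/3 + 2*s**2 (l(s) = -2/3 + ((s**2 + s*s) + 3) = -2/3 + ((s**2 + s**2) + 3) = -2/3 + (2*s**2 + 3) = -2/3 + (3 + 2*s**2) = 7/3 + 2*s**2)
-333022/F(469, 55) + N(-280)/((300 + l(5))**2) = -333022/(65 - 5*469) + 61/((300 + (7/3 + 2*5**2))**2) = -333022/(65 - 2345) + 61/((300 + (7/3 + 2*25))**2) = -333022/(-2280) + 61/((300 + (7/3 + 50))**2) = -333022*(-1/2280) + 61/((300 + 157/3)**2) = 166511/1140 + 61/((1057/3)**2) = 166511/1140 + 61/(1117249/9) = 166511/1140 + 61*(9/1117249) = 166511/1140 + 549/1117249 = 186034874099/1273663860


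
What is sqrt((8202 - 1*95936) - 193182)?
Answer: 2*I*sqrt(70229) ≈ 530.01*I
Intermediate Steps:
sqrt((8202 - 1*95936) - 193182) = sqrt((8202 - 95936) - 193182) = sqrt(-87734 - 193182) = sqrt(-280916) = 2*I*sqrt(70229)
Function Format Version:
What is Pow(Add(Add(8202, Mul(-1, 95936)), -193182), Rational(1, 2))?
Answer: Mul(2, I, Pow(70229, Rational(1, 2))) ≈ Mul(530.01, I)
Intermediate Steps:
Pow(Add(Add(8202, Mul(-1, 95936)), -193182), Rational(1, 2)) = Pow(Add(Add(8202, -95936), -193182), Rational(1, 2)) = Pow(Add(-87734, -193182), Rational(1, 2)) = Pow(-280916, Rational(1, 2)) = Mul(2, I, Pow(70229, Rational(1, 2)))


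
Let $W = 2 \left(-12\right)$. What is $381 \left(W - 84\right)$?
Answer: $-41148$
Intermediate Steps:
$W = -24$
$381 \left(W - 84\right) = 381 \left(-24 - 84\right) = 381 \left(-108\right) = -41148$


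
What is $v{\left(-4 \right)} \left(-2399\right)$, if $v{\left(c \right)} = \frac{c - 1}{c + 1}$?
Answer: $- \frac{11995}{3} \approx -3998.3$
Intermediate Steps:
$v{\left(c \right)} = \frac{-1 + c}{1 + c}$
$v{\left(-4 \right)} \left(-2399\right) = \frac{-1 - 4}{1 - 4} \left(-2399\right) = \frac{1}{-3} \left(-5\right) \left(-2399\right) = \left(- \frac{1}{3}\right) \left(-5\right) \left(-2399\right) = \frac{5}{3} \left(-2399\right) = - \frac{11995}{3}$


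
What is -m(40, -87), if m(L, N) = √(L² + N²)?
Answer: -√9169 ≈ -95.755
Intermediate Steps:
-m(40, -87) = -√(40² + (-87)²) = -√(1600 + 7569) = -√9169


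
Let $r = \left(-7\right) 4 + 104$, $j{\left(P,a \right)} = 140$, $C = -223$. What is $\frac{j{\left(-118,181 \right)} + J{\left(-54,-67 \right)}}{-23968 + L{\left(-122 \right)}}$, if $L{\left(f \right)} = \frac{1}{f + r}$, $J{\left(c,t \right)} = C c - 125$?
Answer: $- \frac{554622}{1102529} \approx -0.50305$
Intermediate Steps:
$J{\left(c,t \right)} = -125 - 223 c$ ($J{\left(c,t \right)} = - 223 c - 125 = -125 - 223 c$)
$r = 76$ ($r = -28 + 104 = 76$)
$L{\left(f \right)} = \frac{1}{76 + f}$ ($L{\left(f \right)} = \frac{1}{f + 76} = \frac{1}{76 + f}$)
$\frac{j{\left(-118,181 \right)} + J{\left(-54,-67 \right)}}{-23968 + L{\left(-122 \right)}} = \frac{140 - -11917}{-23968 + \frac{1}{76 - 122}} = \frac{140 + \left(-125 + 12042\right)}{-23968 + \frac{1}{-46}} = \frac{140 + 11917}{-23968 - \frac{1}{46}} = \frac{12057}{- \frac{1102529}{46}} = 12057 \left(- \frac{46}{1102529}\right) = - \frac{554622}{1102529}$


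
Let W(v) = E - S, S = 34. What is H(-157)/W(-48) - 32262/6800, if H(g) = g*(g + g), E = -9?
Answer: -168306833/146200 ≈ -1151.2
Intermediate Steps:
W(v) = -43 (W(v) = -9 - 1*34 = -9 - 34 = -43)
H(g) = 2*g² (H(g) = g*(2*g) = 2*g²)
H(-157)/W(-48) - 32262/6800 = (2*(-157)²)/(-43) - 32262/6800 = (2*24649)*(-1/43) - 32262*1/6800 = 49298*(-1/43) - 16131/3400 = -49298/43 - 16131/3400 = -168306833/146200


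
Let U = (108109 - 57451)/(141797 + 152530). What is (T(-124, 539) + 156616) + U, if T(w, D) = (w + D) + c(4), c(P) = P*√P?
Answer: 15406956137/98109 ≈ 1.5704e+5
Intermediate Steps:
c(P) = P^(3/2)
T(w, D) = 8 + D + w (T(w, D) = (w + D) + 4^(3/2) = (D + w) + 8 = 8 + D + w)
U = 16886/98109 (U = 50658/294327 = 50658*(1/294327) = 16886/98109 ≈ 0.17211)
(T(-124, 539) + 156616) + U = ((8 + 539 - 124) + 156616) + 16886/98109 = (423 + 156616) + 16886/98109 = 157039 + 16886/98109 = 15406956137/98109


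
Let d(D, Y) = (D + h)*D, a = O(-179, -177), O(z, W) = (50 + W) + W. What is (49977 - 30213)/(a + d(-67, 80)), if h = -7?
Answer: 9882/2327 ≈ 4.2467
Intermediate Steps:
O(z, W) = 50 + 2*W
a = -304 (a = 50 + 2*(-177) = 50 - 354 = -304)
d(D, Y) = D*(-7 + D) (d(D, Y) = (D - 7)*D = (-7 + D)*D = D*(-7 + D))
(49977 - 30213)/(a + d(-67, 80)) = (49977 - 30213)/(-304 - 67*(-7 - 67)) = 19764/(-304 - 67*(-74)) = 19764/(-304 + 4958) = 19764/4654 = 19764*(1/4654) = 9882/2327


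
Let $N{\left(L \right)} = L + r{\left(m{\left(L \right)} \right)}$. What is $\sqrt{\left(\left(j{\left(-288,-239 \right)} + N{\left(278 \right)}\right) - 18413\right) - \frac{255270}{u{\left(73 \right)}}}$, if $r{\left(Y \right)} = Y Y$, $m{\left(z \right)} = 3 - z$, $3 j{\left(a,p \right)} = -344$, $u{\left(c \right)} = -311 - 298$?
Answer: $\frac{4 \sqrt{1339680027}}{609} \approx 240.4$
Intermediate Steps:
$u{\left(c \right)} = -609$ ($u{\left(c \right)} = -311 - 298 = -609$)
$j{\left(a,p \right)} = - \frac{344}{3}$ ($j{\left(a,p \right)} = \frac{1}{3} \left(-344\right) = - \frac{344}{3}$)
$r{\left(Y \right)} = Y^{2}$
$N{\left(L \right)} = L + \left(3 - L\right)^{2}$
$\sqrt{\left(\left(j{\left(-288,-239 \right)} + N{\left(278 \right)}\right) - 18413\right) - \frac{255270}{u{\left(73 \right)}}} = \sqrt{\left(\left(- \frac{344}{3} + \left(278 + \left(-3 + 278\right)^{2}\right)\right) - 18413\right) - \frac{255270}{-609}} = \sqrt{\left(\left(- \frac{344}{3} + \left(278 + 275^{2}\right)\right) - 18413\right) - - \frac{85090}{203}} = \sqrt{\left(\left(- \frac{344}{3} + \left(278 + 75625\right)\right) - 18413\right) + \frac{85090}{203}} = \sqrt{\left(\left(- \frac{344}{3} + 75903\right) - 18413\right) + \frac{85090}{203}} = \sqrt{\left(\frac{227365}{3} - 18413\right) + \frac{85090}{203}} = \sqrt{\frac{172126}{3} + \frac{85090}{203}} = \sqrt{\frac{35196848}{609}} = \frac{4 \sqrt{1339680027}}{609}$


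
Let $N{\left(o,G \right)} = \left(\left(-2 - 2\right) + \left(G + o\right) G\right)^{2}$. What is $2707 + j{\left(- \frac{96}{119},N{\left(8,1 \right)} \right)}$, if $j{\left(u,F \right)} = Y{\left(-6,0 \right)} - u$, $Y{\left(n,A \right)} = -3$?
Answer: $\frac{321872}{119} \approx 2704.8$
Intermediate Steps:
$N{\left(o,G \right)} = \left(-4 + G \left(G + o\right)\right)^{2}$
$j{\left(u,F \right)} = -3 - u$
$2707 + j{\left(- \frac{96}{119},N{\left(8,1 \right)} \right)} = 2707 - \left(3 - \frac{96}{119}\right) = 2707 - \frac{261}{119} = \frac{321872}{119}$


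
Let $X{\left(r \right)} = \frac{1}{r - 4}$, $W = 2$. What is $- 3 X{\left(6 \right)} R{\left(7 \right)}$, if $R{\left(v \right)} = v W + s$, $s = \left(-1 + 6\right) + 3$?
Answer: $-33$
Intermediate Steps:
$s = 8$ ($s = 5 + 3 = 8$)
$R{\left(v \right)} = 8 + 2 v$ ($R{\left(v \right)} = v 2 + 8 = 2 v + 8 = 8 + 2 v$)
$X{\left(r \right)} = \frac{1}{-4 + r}$
$- 3 X{\left(6 \right)} R{\left(7 \right)} = - 3 \frac{8 + 2 \cdot 7}{-4 + 6} = - 3 \frac{8 + 14}{2} = - 3 \cdot \frac{1}{2} \cdot 22 = \left(-3\right) 11 = -33$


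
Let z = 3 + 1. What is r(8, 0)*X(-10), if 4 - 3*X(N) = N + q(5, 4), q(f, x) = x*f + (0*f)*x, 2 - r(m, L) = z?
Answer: 4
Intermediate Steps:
z = 4
r(m, L) = -2 (r(m, L) = 2 - 1*4 = 2 - 4 = -2)
q(f, x) = f*x (q(f, x) = f*x + 0*x = f*x + 0 = f*x)
X(N) = -16/3 - N/3 (X(N) = 4/3 - (N + 5*4)/3 = 4/3 - (N + 20)/3 = 4/3 - (20 + N)/3 = 4/3 + (-20/3 - N/3) = -16/3 - N/3)
r(8, 0)*X(-10) = -2*(-16/3 - 1/3*(-10)) = -2*(-16/3 + 10/3) = -2*(-2) = 4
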